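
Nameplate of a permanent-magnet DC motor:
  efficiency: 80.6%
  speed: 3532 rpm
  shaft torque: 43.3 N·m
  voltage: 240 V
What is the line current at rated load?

82.8 A

ω = 2π×3532/60 = 369.9 rad/s; P_out = τω = 43.3 × 369.9 = 16017 W
P_in = P_out / η = 16017 / 0.806 = 19872 W
I = P_in / V = 19872 / 240 = 82.8 A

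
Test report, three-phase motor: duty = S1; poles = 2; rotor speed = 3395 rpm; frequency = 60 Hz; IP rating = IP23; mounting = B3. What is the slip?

n_s = 120f/p = 120×60/2 = 3600 rpm
s = (n_s − n)/n_s = (3600 − 3395)/3600 = 0.0569

5.69 %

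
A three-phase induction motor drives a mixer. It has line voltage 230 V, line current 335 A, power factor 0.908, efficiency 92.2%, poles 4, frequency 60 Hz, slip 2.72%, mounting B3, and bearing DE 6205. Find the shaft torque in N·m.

P_in = √3·V·I·cosφ = 1.732 × 230 × 335 × 0.908 = 121173 W
P_out = η·P_in = 0.922 × 121173 = 111722 W
n_s = 120×60/4 = 1800 rpm; n = 1800×(1−0.0272) = 1751 rpm
ω = 2π×1751/60 = 183.4 rad/s
τ = P_out/ω = 111722/183.4 = 609 N·m

609 N·m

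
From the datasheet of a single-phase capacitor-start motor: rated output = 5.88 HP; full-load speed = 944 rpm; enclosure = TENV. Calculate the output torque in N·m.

44.4 N·m

P_out = 5.88 × 746 = 4386 W
ω = 2π × 944/60 = 98.86 rad/s
τ = P_out/ω = 4386/98.86 = 44.4 N·m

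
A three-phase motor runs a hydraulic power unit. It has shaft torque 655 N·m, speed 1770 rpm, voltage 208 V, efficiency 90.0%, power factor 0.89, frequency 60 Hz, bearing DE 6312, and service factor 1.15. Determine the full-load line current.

421 A

ω = 2π×1770/60 = 185.4 rad/s; P_out = τω = 655 × 185.4 = 121437 W
P_in = P_out / η = 121437 / 0.900 = 134930 W
I_L = P_in / (√3·V_L·cosφ) = 134930 / (1.732 × 208 × 0.89) = 421 A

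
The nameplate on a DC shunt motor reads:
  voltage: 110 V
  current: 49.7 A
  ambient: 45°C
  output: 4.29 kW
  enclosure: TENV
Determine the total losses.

1.18 kW

P_in = V·I = 110×49.7 = 5467 W
P_out = 4290 W
Losses = P_in − P_out = 5467 − 4290 = 1177 W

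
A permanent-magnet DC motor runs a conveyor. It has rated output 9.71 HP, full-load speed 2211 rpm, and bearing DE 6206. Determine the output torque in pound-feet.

P_out = 9.71 × 746 = 7244 W
ω = 2π × 2211/60 = 231.5 rad/s
τ = P_out/ω = 7244/231.5 = 31.29 N·m
In lb·ft: 31.29/1.356 = 23.1 lb·ft

23.1 lb·ft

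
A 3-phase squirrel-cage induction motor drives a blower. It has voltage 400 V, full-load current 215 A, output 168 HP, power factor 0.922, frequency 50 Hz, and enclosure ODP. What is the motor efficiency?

91.3 %

P_out = 168 × 746 = 125328 W
P_in = √3·V_L·I_L·cosφ = 1.732 × 400 × 215 × 0.922 = 137334 W
η = P_out / P_in = 125328 / 137334 = 0.913 = 91.3%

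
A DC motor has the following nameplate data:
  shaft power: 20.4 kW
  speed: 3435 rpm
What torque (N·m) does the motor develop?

ω = 2π × 3435/60 = 359.7 rad/s
τ = P/ω = 20400/359.7 = 56.7 N·m

56.7 N·m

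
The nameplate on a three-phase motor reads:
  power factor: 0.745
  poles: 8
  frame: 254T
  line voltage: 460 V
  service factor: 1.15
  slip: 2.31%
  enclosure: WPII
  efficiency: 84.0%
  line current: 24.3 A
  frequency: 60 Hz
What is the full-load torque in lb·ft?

P_in = √3·V·I·cosφ = 1.732 × 460 × 24.3 × 0.745 = 14423 W
P_out = η·P_in = 0.84 × 14423 = 12115 W
n_s = 120×60/8 = 900 rpm; n = 900×(1−0.0231) = 879 rpm
ω = 2π×879/60 = 92.05 rad/s
τ = P_out/ω = 12115/92.05 = 131.6 N·m
In lb·ft: 131.6/1.356 = 97.1 lb·ft

97.1 lb·ft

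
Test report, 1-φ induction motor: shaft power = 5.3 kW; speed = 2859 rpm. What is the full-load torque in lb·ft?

13.1 lb·ft

ω = 2π × 2859/60 = 299.4 rad/s
τ = P/ω = 5300/299.4 = 17.7 N·m
In lb·ft: 17.7/1.356 = 13.1 lb·ft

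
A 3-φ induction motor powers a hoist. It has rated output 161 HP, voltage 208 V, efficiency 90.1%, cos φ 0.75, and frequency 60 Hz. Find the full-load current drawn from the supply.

493 A

P_out = 161 × 746 = 120106 W
P_in = P_out / η = 120106 / 0.901 = 133303 W
I_L = P_in / (√3·V_L·cosφ) = 133303 / (1.732 × 208 × 0.75) = 493 A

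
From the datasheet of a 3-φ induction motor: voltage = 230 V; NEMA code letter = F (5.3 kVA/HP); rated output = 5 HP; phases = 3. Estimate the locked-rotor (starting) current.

S_LR = 5.3 × 5 = 26.5 kVA
I_LR = S_LR/(√3·V_L) = 26500/(1.732×230) = 66.5 A

66.5 A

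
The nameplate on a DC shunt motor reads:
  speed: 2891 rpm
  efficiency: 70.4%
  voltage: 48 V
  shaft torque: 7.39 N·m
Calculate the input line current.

66.2 A

ω = 2π×2891/60 = 302.7 rad/s; P_out = τω = 7.39 × 302.7 = 2237 W
P_in = P_out / η = 2237 / 0.704 = 3178 W
I = P_in / V = 3178 / 48 = 66.2 A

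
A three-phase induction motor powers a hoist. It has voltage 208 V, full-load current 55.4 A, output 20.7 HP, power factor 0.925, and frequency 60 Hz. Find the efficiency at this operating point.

P_out = 20.7 × 746 = 15442 W
P_in = √3·V_L·I_L·cosφ = 1.732 × 208 × 55.4 × 0.925 = 18461 W
η = P_out / P_in = 15442 / 18461 = 0.836 = 83.6%

83.6 %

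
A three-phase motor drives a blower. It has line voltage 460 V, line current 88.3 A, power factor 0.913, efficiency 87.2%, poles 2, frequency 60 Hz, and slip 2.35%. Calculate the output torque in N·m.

P_in = √3·V·I·cosφ = 1.732 × 460 × 88.3 × 0.913 = 64230 W
P_out = η·P_in = 0.872 × 64230 = 56009 W
n_s = 120×60/2 = 3600 rpm; n = 3600×(1−0.0235) = 3515 rpm
ω = 2π×3515/60 = 368.1 rad/s
τ = P_out/ω = 56009/368.1 = 152 N·m

152 N·m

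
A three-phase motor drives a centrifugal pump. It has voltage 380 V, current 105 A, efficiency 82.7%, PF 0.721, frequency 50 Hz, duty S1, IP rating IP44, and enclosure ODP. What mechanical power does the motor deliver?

P_in = √3·V·I·cosφ = 1.732 × 380 × 105 × 0.721 = 49826 W
P_out = η·P_in = 0.827 × 49826 = 41206 W

41.2 kW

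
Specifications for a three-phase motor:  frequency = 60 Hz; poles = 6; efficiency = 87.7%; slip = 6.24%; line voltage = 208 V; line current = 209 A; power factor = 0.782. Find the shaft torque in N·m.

P_in = √3·V·I·cosφ = 1.732 × 208 × 209 × 0.782 = 58880 W
P_out = η·P_in = 0.877 × 58880 = 51638 W
n_s = 120×60/6 = 1200 rpm; n = 1200×(1−0.0624) = 1125 rpm
ω = 2π×1125/60 = 117.8 rad/s
τ = P_out/ω = 51638/117.8 = 438 N·m

438 N·m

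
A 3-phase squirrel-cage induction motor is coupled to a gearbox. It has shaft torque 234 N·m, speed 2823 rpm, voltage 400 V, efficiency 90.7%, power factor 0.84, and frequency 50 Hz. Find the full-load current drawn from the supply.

131 A

ω = 2π×2823/60 = 295.6 rad/s; P_out = τω = 234 × 295.6 = 69170 W
P_in = P_out / η = 69170 / 0.907 = 76262 W
I_L = P_in / (√3·V_L·cosφ) = 76262 / (1.732 × 400 × 0.84) = 131 A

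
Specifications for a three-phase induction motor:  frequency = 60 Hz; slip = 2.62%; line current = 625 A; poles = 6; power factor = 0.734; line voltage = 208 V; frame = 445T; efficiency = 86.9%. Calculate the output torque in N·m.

1170 N·m

P_in = √3·V·I·cosφ = 1.732 × 208 × 625 × 0.734 = 165267 W
P_out = η·P_in = 0.869 × 165267 = 143617 W
n_s = 120×60/6 = 1200 rpm; n = 1200×(1−0.0262) = 1169 rpm
ω = 2π×1169/60 = 122.4 rad/s
τ = P_out/ω = 143617/122.4 = 1170 N·m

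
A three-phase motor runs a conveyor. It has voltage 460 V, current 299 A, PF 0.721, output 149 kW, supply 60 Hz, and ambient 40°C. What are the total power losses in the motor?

P_in = √3·V·I·cosφ = 1.732×460×299×0.721 = 171756 W
P_out = 149000 W
Losses = P_in − P_out = 171756 − 149000 = 22756 W

22800 W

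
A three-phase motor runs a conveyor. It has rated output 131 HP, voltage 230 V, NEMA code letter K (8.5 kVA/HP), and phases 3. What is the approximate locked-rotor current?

2800 A

S_LR = 8.5 × 131 = 1113.5 kVA
I_LR = S_LR/(√3·V_L) = 1113500/(1.732×230) = 2800 A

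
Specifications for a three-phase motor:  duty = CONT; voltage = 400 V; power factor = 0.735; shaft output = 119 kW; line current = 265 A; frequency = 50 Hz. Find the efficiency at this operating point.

88.2 %

P_out = 119 kW = 119000 W
P_in = √3·V_L·I_L·cosφ = 1.732 × 400 × 265 × 0.735 = 134940 W
η = P_out / P_in = 119000 / 134940 = 0.882 = 88.2%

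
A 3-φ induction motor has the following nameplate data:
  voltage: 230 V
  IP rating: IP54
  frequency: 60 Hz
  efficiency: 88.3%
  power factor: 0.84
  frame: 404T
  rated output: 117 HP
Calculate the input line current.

295 A

P_out = 117 × 746 = 87282 W
P_in = P_out / η = 87282 / 0.883 = 98847 W
I_L = P_in / (√3·V_L·cosφ) = 98847 / (1.732 × 230 × 0.84) = 295 A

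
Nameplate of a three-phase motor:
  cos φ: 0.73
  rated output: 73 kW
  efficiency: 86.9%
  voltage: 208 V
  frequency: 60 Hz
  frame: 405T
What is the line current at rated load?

P_out = 73 kW = 73000 W
P_in = P_out / η = 73000 / 0.869 = 84005 W
I_L = P_in / (√3·V_L·cosφ) = 84005 / (1.732 × 208 × 0.73) = 319 A

319 A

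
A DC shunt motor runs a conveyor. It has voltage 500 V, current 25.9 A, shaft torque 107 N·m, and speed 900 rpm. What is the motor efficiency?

77.9 %

ω = 2π × 900/60 = 94.25 rad/s; P_out = τω = 107 × 94.25 = 10085 W
P_in = V·I = 500 × 25.9 = 12950 W
η = P_out / P_in = 10085 / 12950 = 0.779 = 77.9%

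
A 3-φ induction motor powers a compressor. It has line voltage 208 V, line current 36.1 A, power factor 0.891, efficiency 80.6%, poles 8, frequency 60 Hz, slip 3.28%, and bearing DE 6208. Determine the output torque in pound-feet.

75.6 lb·ft

P_in = √3·V·I·cosφ = 1.732 × 208 × 36.1 × 0.891 = 11588 W
P_out = η·P_in = 0.806 × 11588 = 9340 W
n_s = 120×60/8 = 900 rpm; n = 900×(1−0.0328) = 870 rpm
ω = 2π×870/60 = 91.11 rad/s
τ = P_out/ω = 9340/91.11 = 102.5 N·m
In lb·ft: 102.5/1.356 = 75.6 lb·ft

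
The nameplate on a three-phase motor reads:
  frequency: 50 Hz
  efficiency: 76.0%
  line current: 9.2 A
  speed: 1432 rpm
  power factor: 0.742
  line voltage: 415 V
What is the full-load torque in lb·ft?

P_in = √3·V·I·cosφ = 1.732 × 415 × 9.2 × 0.742 = 4907 W
P_out = η·P_in = 0.76 × 4907 = 3729 W
n = 1432 rpm
ω = 2π×1432/60 = 150 rad/s
τ = P_out/ω = 3729/150 = 24.86 N·m
In lb·ft: 24.86/1.356 = 18.3 lb·ft

18.3 lb·ft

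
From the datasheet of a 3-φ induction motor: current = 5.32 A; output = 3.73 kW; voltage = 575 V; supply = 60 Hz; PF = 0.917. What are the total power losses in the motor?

1.13 kW

P_in = √3·V·I·cosφ = 1.732×575×5.32×0.917 = 4858 W
P_out = 3730 W
Losses = P_in − P_out = 4858 − 3730 = 1128 W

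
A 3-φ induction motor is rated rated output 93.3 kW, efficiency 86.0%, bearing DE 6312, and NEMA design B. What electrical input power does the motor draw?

P_out = 93300 W
P_in = P_out/η = 93300/0.86 = 108488 W = 108 kW

108 kW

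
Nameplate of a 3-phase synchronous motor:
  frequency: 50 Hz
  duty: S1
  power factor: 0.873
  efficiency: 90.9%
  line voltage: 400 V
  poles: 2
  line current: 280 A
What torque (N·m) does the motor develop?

P_in = √3·V·I·cosφ = 1.732 × 400 × 280 × 0.873 = 169348 W
P_out = η·P_in = 0.909 × 169348 = 153937 W
n = n_s = 120×50/2 = 3000 rpm (synchronous)
ω = 2π×3000/60 = 314.2 rad/s
τ = P_out/ω = 153937/314.2 = 490 N·m

490 N·m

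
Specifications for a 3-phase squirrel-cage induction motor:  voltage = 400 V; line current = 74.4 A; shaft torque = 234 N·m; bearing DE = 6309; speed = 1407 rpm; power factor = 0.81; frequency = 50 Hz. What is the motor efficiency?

ω = 2π × 1407/60 = 147.3 rad/s; P_out = τω = 234 × 147.3 = 34468 W
P_in = √3·V_L·I_L·cosφ = 1.732 × 400 × 74.4 × 0.81 = 41751 W
η = P_out / P_in = 34468 / 41751 = 0.826 = 82.6%

82.6 %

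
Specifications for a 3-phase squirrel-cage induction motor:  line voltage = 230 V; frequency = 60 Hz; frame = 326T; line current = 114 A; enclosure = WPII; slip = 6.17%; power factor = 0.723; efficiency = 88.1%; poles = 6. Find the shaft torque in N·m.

245 N·m

P_in = √3·V·I·cosφ = 1.732 × 230 × 114 × 0.723 = 32834 W
P_out = η·P_in = 0.881 × 32834 = 28927 W
n_s = 120×60/6 = 1200 rpm; n = 1200×(1−0.0617) = 1126 rpm
ω = 2π×1126/60 = 117.9 rad/s
τ = P_out/ω = 28927/117.9 = 245 N·m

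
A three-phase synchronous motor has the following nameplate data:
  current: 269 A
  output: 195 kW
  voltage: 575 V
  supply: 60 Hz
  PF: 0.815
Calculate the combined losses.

23.3 kW

P_in = √3·V·I·cosφ = 1.732×575×269×0.815 = 218336 W
P_out = 195000 W
Losses = P_in − P_out = 218336 − 195000 = 23336 W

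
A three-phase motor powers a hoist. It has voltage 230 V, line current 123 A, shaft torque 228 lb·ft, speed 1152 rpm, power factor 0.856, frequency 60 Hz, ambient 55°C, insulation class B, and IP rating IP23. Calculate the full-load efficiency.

88.9 %

τ = 228 lb·ft × 1.356 = 309.2 N·m
ω = 2π × 1152/60 = 120.6 rad/s; P_out = τω = 309.2 × 120.6 = 37290 W
P_in = √3·V_L·I_L·cosφ = 1.732 × 230 × 123 × 0.856 = 41943 W
η = P_out / P_in = 37290 / 41943 = 0.889 = 88.9%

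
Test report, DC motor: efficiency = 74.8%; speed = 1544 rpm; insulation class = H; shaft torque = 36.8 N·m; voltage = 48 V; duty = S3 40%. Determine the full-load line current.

ω = 2π×1544/60 = 161.7 rad/s; P_out = τω = 36.8 × 161.7 = 5951 W
P_in = P_out / η = 5951 / 0.748 = 7956 W
I = P_in / V = 7956 / 48 = 166 A

166 A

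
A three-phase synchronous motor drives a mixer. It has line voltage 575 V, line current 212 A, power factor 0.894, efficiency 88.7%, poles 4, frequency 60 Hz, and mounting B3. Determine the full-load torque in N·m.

888 N·m

P_in = √3·V·I·cosφ = 1.732 × 575 × 212 × 0.894 = 188751 W
P_out = η·P_in = 0.887 × 188751 = 167422 W
n = n_s = 120×60/4 = 1800 rpm (synchronous)
ω = 2π×1800/60 = 188.5 rad/s
τ = P_out/ω = 167422/188.5 = 888 N·m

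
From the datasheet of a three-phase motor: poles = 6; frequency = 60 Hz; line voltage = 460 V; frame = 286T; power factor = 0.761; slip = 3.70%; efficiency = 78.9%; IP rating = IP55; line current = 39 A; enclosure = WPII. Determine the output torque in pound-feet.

P_in = √3·V·I·cosφ = 1.732 × 460 × 39 × 0.761 = 23646 W
P_out = η·P_in = 0.789 × 23646 = 18657 W
n_s = 120×60/6 = 1200 rpm; n = 1200×(1−0.037) = 1156 rpm
ω = 2π×1156/60 = 121.1 rad/s
τ = P_out/ω = 18657/121.1 = 154.1 N·m
In lb·ft: 154.1/1.356 = 114 lb·ft

114 lb·ft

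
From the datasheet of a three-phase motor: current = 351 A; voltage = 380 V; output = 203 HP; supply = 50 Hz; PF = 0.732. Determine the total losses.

17.7 kW

P_in = √3·V·I·cosφ = 1.732×380×351×0.732 = 169102 W
P_out = 203×746 = 151438 W
Losses = P_in − P_out = 169102 − 151438 = 17664 W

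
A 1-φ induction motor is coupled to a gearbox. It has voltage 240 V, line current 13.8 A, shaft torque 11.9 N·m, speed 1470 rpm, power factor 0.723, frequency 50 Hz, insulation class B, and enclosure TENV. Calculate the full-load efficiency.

ω = 2π × 1470/60 = 153.9 rad/s; P_out = τω = 11.9 × 153.9 = 1831 W
P_in = V·I·cosφ = 240 × 13.8 × 0.723 = 2395 W
η = P_out / P_in = 1831 / 2395 = 0.765 = 76.5%

76.5 %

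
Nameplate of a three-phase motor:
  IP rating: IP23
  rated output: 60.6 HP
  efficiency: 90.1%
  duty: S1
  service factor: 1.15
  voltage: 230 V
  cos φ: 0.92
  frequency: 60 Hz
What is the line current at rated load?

137 A

P_out = 60.6 × 746 = 45208 W
P_in = P_out / η = 45208 / 0.901 = 50175 W
I_L = P_in / (√3·V_L·cosφ) = 50175 / (1.732 × 230 × 0.92) = 137 A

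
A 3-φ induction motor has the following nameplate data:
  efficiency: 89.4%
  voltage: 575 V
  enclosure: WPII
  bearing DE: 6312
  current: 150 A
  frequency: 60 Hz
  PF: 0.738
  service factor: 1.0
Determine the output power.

98.6 kW

P_in = √3·V·I·cosφ = 1.732 × 575 × 150 × 0.738 = 110246 W
P_out = η·P_in = 0.894 × 110246 = 98560 W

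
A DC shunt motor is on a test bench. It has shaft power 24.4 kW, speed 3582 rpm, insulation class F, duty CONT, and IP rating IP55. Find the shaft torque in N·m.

ω = 2π × 3582/60 = 375.1 rad/s
τ = P/ω = 24400/375.1 = 65 N·m

65 N·m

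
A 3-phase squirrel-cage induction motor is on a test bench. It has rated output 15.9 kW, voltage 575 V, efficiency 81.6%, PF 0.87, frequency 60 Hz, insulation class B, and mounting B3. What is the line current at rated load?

P_out = 15.9 kW = 15900 W
P_in = P_out / η = 15900 / 0.816 = 19485 W
I_L = P_in / (√3·V_L·cosφ) = 19485 / (1.732 × 575 × 0.87) = 22.5 A

22.5 A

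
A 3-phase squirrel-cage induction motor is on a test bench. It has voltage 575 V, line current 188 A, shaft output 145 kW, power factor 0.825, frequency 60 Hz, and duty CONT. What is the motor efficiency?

P_out = 145 kW = 145000 W
P_in = √3·V_L·I_L·cosφ = 1.732 × 575 × 188 × 0.825 = 154464 W
η = P_out / P_in = 145000 / 154464 = 0.939 = 93.9%

93.9 %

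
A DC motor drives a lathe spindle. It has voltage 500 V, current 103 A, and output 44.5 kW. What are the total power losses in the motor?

P_in = V·I = 500×103 = 51500 W
P_out = 44500 W
Losses = P_in − P_out = 51500 − 44500 = 7000 W

7 kW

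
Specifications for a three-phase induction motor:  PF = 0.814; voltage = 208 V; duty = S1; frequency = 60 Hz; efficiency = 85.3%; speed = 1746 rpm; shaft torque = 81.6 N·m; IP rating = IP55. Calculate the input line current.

59.6 A

ω = 2π×1746/60 = 182.8 rad/s; P_out = τω = 81.6 × 182.8 = 14916 W
P_in = P_out / η = 14916 / 0.853 = 17487 W
I_L = P_in / (√3·V_L·cosφ) = 17487 / (1.732 × 208 × 0.814) = 59.6 A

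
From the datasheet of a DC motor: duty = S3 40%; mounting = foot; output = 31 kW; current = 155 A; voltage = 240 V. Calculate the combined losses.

6200 W

P_in = V·I = 240×155 = 37200 W
P_out = 31000 W
Losses = P_in − P_out = 37200 − 31000 = 6200 W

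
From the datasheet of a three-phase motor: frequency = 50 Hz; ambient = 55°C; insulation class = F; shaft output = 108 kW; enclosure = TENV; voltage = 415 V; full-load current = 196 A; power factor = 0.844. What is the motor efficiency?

90.8 %

P_out = 108 kW = 108000 W
P_in = √3·V_L·I_L·cosφ = 1.732 × 415 × 196 × 0.844 = 118903 W
η = P_out / P_in = 108000 / 118903 = 0.908 = 90.8%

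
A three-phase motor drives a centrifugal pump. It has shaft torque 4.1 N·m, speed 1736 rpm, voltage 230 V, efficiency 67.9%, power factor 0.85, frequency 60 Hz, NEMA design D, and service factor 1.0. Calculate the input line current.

3.24 A

ω = 2π×1736/60 = 181.8 rad/s; P_out = τω = 4.1 × 181.8 = 745 W
P_in = P_out / η = 745 / 0.679 = 1097 W
I_L = P_in / (√3·V_L·cosφ) = 1097 / (1.732 × 230 × 0.85) = 3.24 A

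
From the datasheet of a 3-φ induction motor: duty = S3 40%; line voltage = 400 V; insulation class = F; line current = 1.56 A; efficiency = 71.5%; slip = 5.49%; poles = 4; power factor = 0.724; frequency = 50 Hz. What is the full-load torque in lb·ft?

2.78 lb·ft

P_in = √3·V·I·cosφ = 1.732 × 400 × 1.56 × 0.724 = 782 W
P_out = η·P_in = 0.715 × 782 = 559 W
n_s = 120×50/4 = 1500 rpm; n = 1500×(1−0.0549) = 1418 rpm
ω = 2π×1418/60 = 148.5 rad/s
τ = P_out/ω = 559/148.5 = 3.764 N·m
In lb·ft: 3.764/1.356 = 2.78 lb·ft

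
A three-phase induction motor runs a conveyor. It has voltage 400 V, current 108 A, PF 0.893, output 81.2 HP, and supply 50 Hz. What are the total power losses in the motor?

P_in = √3·V·I·cosφ = 1.732×400×108×0.893 = 66816 W
P_out = 81.2×746 = 60575 W
Losses = P_in − P_out = 66816 − 60575 = 6241 W

6.24 kW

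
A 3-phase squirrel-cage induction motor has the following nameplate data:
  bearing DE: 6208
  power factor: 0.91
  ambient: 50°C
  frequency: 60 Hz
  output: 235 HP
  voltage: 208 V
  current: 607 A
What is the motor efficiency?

88.1 %

P_out = 235 × 746 = 175310 W
P_in = √3·V_L·I_L·cosφ = 1.732 × 208 × 607 × 0.91 = 198995 W
η = P_out / P_in = 175310 / 198995 = 0.881 = 88.1%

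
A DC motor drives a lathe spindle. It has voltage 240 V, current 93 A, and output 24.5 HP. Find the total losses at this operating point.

4040 W

P_in = V·I = 240×93 = 22320 W
P_out = 24.5×746 = 18277 W
Losses = P_in − P_out = 22320 − 18277 = 4043 W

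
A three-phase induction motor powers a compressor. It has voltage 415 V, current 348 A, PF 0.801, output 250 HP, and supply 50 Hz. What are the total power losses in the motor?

P_in = √3·V·I·cosφ = 1.732×415×348×0.801 = 200358 W
P_out = 250×746 = 186500 W
Losses = P_in − P_out = 200358 − 186500 = 13858 W

13.9 kW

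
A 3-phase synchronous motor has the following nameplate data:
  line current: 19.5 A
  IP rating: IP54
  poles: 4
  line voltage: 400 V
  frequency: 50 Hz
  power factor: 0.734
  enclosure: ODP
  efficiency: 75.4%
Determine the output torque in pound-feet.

P_in = √3·V·I·cosφ = 1.732 × 400 × 19.5 × 0.734 = 9916 W
P_out = η·P_in = 0.754 × 9916 = 7477 W
n = n_s = 120×50/4 = 1500 rpm (synchronous)
ω = 2π×1500/60 = 157.1 rad/s
τ = P_out/ω = 7477/157.1 = 47.59 N·m
In lb·ft: 47.59/1.356 = 35.1 lb·ft

35.1 lb·ft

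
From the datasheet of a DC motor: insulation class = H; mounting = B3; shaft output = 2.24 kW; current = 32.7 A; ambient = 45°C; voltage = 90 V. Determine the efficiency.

76.1 %

P_out = 2.24 kW = 2240 W
P_in = V·I = 90 × 32.7 = 2943 W
η = P_out / P_in = 2240 / 2943 = 0.761 = 76.1%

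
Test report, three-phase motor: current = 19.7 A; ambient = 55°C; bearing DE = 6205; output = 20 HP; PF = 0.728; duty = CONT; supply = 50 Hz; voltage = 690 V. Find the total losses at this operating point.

2220 W

P_in = √3·V·I·cosφ = 1.732×690×19.7×0.728 = 17139 W
P_out = 20×746 = 14920 W
Losses = P_in − P_out = 17139 − 14920 = 2219 W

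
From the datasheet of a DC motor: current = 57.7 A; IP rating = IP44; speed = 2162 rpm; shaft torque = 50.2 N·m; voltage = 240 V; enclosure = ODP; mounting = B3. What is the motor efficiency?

82.1 %

ω = 2π × 2162/60 = 226.4 rad/s; P_out = τω = 50.2 × 226.4 = 11365 W
P_in = V·I = 240 × 57.7 = 13848 W
η = P_out / P_in = 11365 / 13848 = 0.821 = 82.1%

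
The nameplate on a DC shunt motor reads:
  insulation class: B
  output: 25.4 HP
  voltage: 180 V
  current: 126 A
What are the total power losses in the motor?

P_in = V·I = 180×126 = 22680 W
P_out = 25.4×746 = 18948 W
Losses = P_in − P_out = 22680 − 18948 = 3732 W

3730 W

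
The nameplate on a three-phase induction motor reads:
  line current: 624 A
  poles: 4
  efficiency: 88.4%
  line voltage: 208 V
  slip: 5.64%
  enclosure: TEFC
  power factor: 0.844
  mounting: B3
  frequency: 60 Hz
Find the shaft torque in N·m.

943 N·m

P_in = √3·V·I·cosφ = 1.732 × 208 × 624 × 0.844 = 189731 W
P_out = η·P_in = 0.884 × 189731 = 167722 W
n_s = 120×60/4 = 1800 rpm; n = 1800×(1−0.0564) = 1698 rpm
ω = 2π×1698/60 = 177.8 rad/s
τ = P_out/ω = 167722/177.8 = 943 N·m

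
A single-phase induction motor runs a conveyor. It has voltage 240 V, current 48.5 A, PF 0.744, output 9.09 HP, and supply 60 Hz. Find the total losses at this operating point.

P_in = V·I·cosφ = 240×48.5×0.744 = 8660 W
P_out = 9.09×746 = 6781 W
Losses = P_in − P_out = 8660 − 6781 = 1879 W

1880 W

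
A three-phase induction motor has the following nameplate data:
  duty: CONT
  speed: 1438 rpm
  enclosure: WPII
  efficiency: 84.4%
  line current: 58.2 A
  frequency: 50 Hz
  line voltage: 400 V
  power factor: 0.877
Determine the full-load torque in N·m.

198 N·m

P_in = √3·V·I·cosφ = 1.732 × 400 × 58.2 × 0.877 = 35361 W
P_out = η·P_in = 0.844 × 35361 = 29845 W
n = 1438 rpm
ω = 2π×1438/60 = 150.6 rad/s
τ = P_out/ω = 29845/150.6 = 198 N·m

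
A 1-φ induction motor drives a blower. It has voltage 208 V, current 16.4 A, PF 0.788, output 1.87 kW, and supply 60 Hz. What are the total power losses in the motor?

P_in = V·I·cosφ = 208×16.4×0.788 = 2688 W
P_out = 1870 W
Losses = P_in − P_out = 2688 − 1870 = 818 W

818 W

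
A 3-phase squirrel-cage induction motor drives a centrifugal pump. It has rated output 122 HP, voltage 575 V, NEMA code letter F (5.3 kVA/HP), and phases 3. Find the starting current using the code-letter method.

649 A

S_LR = 5.3 × 122 = 646.6 kVA
I_LR = S_LR/(√3·V_L) = 646600/(1.732×575) = 649 A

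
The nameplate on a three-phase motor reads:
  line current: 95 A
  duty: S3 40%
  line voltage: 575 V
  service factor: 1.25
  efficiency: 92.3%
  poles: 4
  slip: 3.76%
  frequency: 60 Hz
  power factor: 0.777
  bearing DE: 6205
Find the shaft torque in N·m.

374 N·m

P_in = √3·V·I·cosφ = 1.732 × 575 × 95 × 0.777 = 73512 W
P_out = η·P_in = 0.923 × 73512 = 67852 W
n_s = 120×60/4 = 1800 rpm; n = 1800×(1−0.0376) = 1732 rpm
ω = 2π×1732/60 = 181.4 rad/s
τ = P_out/ω = 67852/181.4 = 374 N·m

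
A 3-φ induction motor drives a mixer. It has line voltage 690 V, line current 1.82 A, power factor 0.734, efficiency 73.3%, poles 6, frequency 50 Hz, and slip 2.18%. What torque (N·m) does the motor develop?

11.4 N·m

P_in = √3·V·I·cosφ = 1.732 × 690 × 1.82 × 0.734 = 1596 W
P_out = η·P_in = 0.733 × 1596 = 1170 W
n_s = 120×50/6 = 1000 rpm; n = 1000×(1−0.0218) = 978 rpm
ω = 2π×978/60 = 102.4 rad/s
τ = P_out/ω = 1170/102.4 = 11.4 N·m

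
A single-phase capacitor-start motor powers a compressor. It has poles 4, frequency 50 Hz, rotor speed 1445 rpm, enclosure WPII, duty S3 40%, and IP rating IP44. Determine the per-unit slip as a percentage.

n_s = 120f/p = 120×50/4 = 1500 rpm
s = (n_s − n)/n_s = (1500 − 1445)/1500 = 0.0367

3.67 %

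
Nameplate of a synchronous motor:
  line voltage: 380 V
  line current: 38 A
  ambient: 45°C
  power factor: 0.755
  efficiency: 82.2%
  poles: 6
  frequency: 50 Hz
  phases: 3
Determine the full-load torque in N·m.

148 N·m

P_in = √3·V·I·cosφ = 1.732 × 380 × 38 × 0.755 = 18883 W
P_out = η·P_in = 0.822 × 18883 = 15522 W
n = n_s = 120×50/6 = 1000 rpm (synchronous)
ω = 2π×1000/60 = 104.7 rad/s
τ = P_out/ω = 15522/104.7 = 148 N·m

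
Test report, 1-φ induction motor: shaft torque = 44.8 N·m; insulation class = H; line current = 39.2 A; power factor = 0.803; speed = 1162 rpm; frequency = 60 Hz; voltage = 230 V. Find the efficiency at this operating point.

75.3 %

ω = 2π × 1162/60 = 121.7 rad/s; P_out = τω = 44.8 × 121.7 = 5452 W
P_in = V·I·cosφ = 230 × 39.2 × 0.803 = 7240 W
η = P_out / P_in = 5452 / 7240 = 0.753 = 75.3%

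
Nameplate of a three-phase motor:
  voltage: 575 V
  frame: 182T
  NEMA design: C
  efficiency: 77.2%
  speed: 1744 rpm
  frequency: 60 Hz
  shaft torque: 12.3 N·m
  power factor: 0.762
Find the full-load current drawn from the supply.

ω = 2π×1744/60 = 182.6 rad/s; P_out = τω = 12.3 × 182.6 = 2246 W
P_in = P_out / η = 2246 / 0.772 = 2909 W
I_L = P_in / (√3·V_L·cosφ) = 2909 / (1.732 × 575 × 0.762) = 3.83 A

3.83 A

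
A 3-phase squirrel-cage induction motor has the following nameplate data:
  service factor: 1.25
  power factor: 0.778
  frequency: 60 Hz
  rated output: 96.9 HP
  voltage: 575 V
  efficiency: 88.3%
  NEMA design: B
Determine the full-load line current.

106 A

P_out = 96.9 × 746 = 72287 W
P_in = P_out / η = 72287 / 0.883 = 81865 W
I_L = P_in / (√3·V_L·cosφ) = 81865 / (1.732 × 575 × 0.778) = 106 A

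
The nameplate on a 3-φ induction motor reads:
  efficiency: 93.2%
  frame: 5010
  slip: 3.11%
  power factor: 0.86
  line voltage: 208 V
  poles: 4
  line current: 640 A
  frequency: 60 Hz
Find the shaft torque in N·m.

1010 N·m

P_in = √3·V·I·cosφ = 1.732 × 208 × 640 × 0.86 = 198285 W
P_out = η·P_in = 0.932 × 198285 = 184802 W
n_s = 120×60/4 = 1800 rpm; n = 1800×(1−0.0311) = 1744 rpm
ω = 2π×1744/60 = 182.6 rad/s
τ = P_out/ω = 184802/182.6 = 1010 N·m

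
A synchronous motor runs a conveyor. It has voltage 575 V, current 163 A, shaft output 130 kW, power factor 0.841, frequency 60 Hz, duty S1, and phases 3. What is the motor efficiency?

P_out = 130 kW = 130000 W
P_in = √3·V_L·I_L·cosφ = 1.732 × 575 × 163 × 0.841 = 136521 W
η = P_out / P_in = 130000 / 136521 = 0.952 = 95.2%

95.2 %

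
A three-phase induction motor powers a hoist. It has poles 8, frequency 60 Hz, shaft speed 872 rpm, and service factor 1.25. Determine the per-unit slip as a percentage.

3.11 %

n_s = 120f/p = 120×60/8 = 900 rpm
s = (n_s − n)/n_s = (900 − 872)/900 = 0.0311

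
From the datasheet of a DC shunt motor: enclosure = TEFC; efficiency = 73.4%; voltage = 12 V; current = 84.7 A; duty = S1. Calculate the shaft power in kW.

0.746 kW

P_in = V·I = 12 × 84.7 = 1016 W
P_out = η·P_in = 0.734 × 1016 = 746 W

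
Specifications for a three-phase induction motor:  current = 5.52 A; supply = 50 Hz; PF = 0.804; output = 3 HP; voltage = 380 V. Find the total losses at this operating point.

683 W

P_in = √3·V·I·cosφ = 1.732×380×5.52×0.804 = 2921 W
P_out = 3×746 = 2238 W
Losses = P_in − P_out = 2921 − 2238 = 683 W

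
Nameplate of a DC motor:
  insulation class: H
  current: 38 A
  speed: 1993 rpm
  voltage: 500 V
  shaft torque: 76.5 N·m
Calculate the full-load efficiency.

84.0 %

ω = 2π × 1993/60 = 208.7 rad/s; P_out = τω = 76.5 × 208.7 = 15966 W
P_in = V·I = 500 × 38 = 19000 W
η = P_out / P_in = 15966 / 19000 = 0.840 = 84.0%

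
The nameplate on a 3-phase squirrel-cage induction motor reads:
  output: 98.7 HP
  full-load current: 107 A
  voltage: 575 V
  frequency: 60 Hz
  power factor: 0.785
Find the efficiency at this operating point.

P_out = 98.7 × 746 = 73630 W
P_in = √3·V_L·I_L·cosφ = 1.732 × 575 × 107 × 0.785 = 83651 W
η = P_out / P_in = 73630 / 83651 = 0.880 = 88.0%

88.0 %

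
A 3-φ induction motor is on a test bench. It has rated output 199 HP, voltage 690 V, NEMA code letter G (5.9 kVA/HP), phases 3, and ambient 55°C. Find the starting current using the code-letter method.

S_LR = 5.9 × 199 = 1174.1 kVA
I_LR = S_LR/(√3·V_L) = 1174100/(1.732×690) = 982 A

982 A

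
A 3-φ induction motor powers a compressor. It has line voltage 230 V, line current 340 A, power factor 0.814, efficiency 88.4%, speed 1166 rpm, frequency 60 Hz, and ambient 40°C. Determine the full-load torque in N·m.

798 N·m

P_in = √3·V·I·cosφ = 1.732 × 230 × 340 × 0.814 = 110250 W
P_out = η·P_in = 0.884 × 110250 = 97461 W
n = 1166 rpm
ω = 2π×1166/60 = 122.1 rad/s
τ = P_out/ω = 97461/122.1 = 798 N·m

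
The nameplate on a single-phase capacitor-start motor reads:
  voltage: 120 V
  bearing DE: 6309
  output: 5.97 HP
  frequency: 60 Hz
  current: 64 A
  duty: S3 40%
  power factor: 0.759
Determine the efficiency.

P_out = 5.97 × 746 = 4454 W
P_in = V·I·cosφ = 120 × 64 × 0.759 = 5829 W
η = P_out / P_in = 4454 / 5829 = 0.764 = 76.4%

76.4 %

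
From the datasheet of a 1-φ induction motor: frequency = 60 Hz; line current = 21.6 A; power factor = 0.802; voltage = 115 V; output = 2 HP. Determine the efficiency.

74.9 %

P_out = 2 × 746 = 1492 W
P_in = V·I·cosφ = 115 × 21.6 × 0.802 = 1992 W
η = P_out / P_in = 1492 / 1992 = 0.749 = 74.9%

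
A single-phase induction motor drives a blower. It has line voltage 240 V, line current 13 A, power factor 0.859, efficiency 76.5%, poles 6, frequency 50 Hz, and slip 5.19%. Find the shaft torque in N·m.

20.7 N·m

P_in = V·I·cosφ = 240 × 13 × 0.859 = 2680 W
P_out = η·P_in = 0.765 × 2680 = 2050 W
n_s = 120×50/6 = 1000 rpm; n = 1000×(1−0.0519) = 948 rpm
ω = 2π×948/60 = 99.27 rad/s
τ = P_out/ω = 2050/99.27 = 20.7 N·m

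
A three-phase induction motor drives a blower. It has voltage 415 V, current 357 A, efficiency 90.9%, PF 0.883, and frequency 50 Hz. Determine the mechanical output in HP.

P_in = √3·V·I·cosφ = 1.732 × 415 × 357 × 0.883 = 226582 W
P_out = η·P_in = 0.909 × 226582 = 205963 W
= 205963/746 = 276 HP

276 HP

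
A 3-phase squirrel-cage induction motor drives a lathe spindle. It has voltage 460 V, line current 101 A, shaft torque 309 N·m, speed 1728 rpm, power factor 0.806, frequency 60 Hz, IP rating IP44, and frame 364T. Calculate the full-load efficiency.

86.2 %

ω = 2π × 1728/60 = 181 rad/s; P_out = τω = 309 × 181 = 55929 W
P_in = √3·V_L·I_L·cosφ = 1.732 × 460 × 101 × 0.806 = 64858 W
η = P_out / P_in = 55929 / 64858 = 0.862 = 86.2%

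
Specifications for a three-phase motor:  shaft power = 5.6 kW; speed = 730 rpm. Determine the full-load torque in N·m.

ω = 2π × 730/60 = 76.45 rad/s
τ = P/ω = 5600/76.45 = 73.3 N·m

73.3 N·m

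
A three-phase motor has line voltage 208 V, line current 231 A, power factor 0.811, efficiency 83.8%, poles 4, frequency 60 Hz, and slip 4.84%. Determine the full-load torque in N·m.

315 N·m

P_in = √3·V·I·cosφ = 1.732 × 208 × 231 × 0.811 = 67491 W
P_out = η·P_in = 0.838 × 67491 = 56557 W
n_s = 120×60/4 = 1800 rpm; n = 1800×(1−0.0484) = 1713 rpm
ω = 2π×1713/60 = 179.4 rad/s
τ = P_out/ω = 56557/179.4 = 315 N·m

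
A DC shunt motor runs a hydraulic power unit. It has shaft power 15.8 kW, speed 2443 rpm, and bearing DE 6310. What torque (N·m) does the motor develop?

ω = 2π × 2443/60 = 255.8 rad/s
τ = P/ω = 15800/255.8 = 61.8 N·m

61.8 N·m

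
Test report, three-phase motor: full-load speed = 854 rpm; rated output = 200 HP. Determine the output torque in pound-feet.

P_out = 200 × 746 = 149200 W
ω = 2π × 854/60 = 89.43 rad/s
τ = P_out/ω = 149200/89.43 = 1668 N·m
In lb·ft: 1668/1.356 = 1230 lb·ft

1230 lb·ft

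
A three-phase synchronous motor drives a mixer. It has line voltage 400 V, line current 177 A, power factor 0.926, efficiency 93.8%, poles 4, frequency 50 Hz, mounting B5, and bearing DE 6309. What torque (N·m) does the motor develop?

678 N·m

P_in = √3·V·I·cosφ = 1.732 × 400 × 177 × 0.926 = 113551 W
P_out = η·P_in = 0.938 × 113551 = 106511 W
n = n_s = 120×50/4 = 1500 rpm (synchronous)
ω = 2π×1500/60 = 157.1 rad/s
τ = P_out/ω = 106511/157.1 = 678 N·m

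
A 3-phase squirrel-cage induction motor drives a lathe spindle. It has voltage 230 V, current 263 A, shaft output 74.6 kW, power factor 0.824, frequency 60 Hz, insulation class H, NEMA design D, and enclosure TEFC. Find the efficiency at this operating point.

P_out = 74.6 kW = 74600 W
P_in = √3·V_L·I_L·cosφ = 1.732 × 230 × 263 × 0.824 = 86329 W
η = P_out / P_in = 74600 / 86329 = 0.864 = 86.4%

86.4 %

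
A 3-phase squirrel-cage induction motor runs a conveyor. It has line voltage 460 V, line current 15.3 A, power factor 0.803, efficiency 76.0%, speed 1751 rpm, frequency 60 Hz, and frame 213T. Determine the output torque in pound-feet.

P_in = √3·V·I·cosφ = 1.732 × 460 × 15.3 × 0.803 = 9788 W
P_out = η·P_in = 0.76 × 9788 = 7439 W
n = 1751 rpm
ω = 2π×1751/60 = 183.4 rad/s
τ = P_out/ω = 7439/183.4 = 40.56 N·m
In lb·ft: 40.56/1.356 = 29.9 lb·ft

29.9 lb·ft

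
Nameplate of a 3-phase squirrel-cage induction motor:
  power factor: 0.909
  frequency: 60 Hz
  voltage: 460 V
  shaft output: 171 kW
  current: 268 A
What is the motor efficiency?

88.1 %

P_out = 171 kW = 171000 W
P_in = √3·V_L·I_L·cosφ = 1.732 × 460 × 268 × 0.909 = 194091 W
η = P_out / P_in = 171000 / 194091 = 0.881 = 88.1%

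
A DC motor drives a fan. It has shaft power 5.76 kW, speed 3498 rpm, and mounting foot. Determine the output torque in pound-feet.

ω = 2π × 3498/60 = 366.3 rad/s
τ = P/ω = 5760/366.3 = 15.72 N·m
In lb·ft: 15.72/1.356 = 11.6 lb·ft

11.6 lb·ft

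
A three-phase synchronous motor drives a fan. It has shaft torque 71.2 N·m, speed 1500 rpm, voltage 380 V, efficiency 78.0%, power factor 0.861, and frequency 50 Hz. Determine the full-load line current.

ω = 2π×1500/60 = 157.1 rad/s; P_out = τω = 71.2 × 157.1 = 11186 W
P_in = P_out / η = 11186 / 0.780 = 14341 W
I_L = P_in / (√3·V_L·cosφ) = 14341 / (1.732 × 380 × 0.861) = 25.3 A

25.3 A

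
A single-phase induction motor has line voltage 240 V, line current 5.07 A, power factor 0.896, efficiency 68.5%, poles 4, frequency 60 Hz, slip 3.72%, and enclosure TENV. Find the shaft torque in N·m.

4.12 N·m

P_in = V·I·cosφ = 240 × 5.07 × 0.896 = 1090 W
P_out = η·P_in = 0.685 × 1090 = 747 W
n_s = 120×60/4 = 1800 rpm; n = 1800×(1−0.0372) = 1733 rpm
ω = 2π×1733/60 = 181.5 rad/s
τ = P_out/ω = 747/181.5 = 4.12 N·m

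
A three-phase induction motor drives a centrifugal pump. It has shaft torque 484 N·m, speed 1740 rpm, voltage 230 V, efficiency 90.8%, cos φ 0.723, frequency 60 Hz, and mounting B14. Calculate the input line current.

ω = 2π×1740/60 = 182.2 rad/s; P_out = τω = 484 × 182.2 = 88185 W
P_in = P_out / η = 88185 / 0.908 = 97120 W
I_L = P_in / (√3·V_L·cosφ) = 97120 / (1.732 × 230 × 0.723) = 337 A

337 A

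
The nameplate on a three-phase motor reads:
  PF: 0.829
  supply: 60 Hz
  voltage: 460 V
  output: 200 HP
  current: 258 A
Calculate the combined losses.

21.2 kW

P_in = √3·V·I·cosφ = 1.732×460×258×0.829 = 170404 W
P_out = 200×746 = 149200 W
Losses = P_in − P_out = 170404 − 149200 = 21204 W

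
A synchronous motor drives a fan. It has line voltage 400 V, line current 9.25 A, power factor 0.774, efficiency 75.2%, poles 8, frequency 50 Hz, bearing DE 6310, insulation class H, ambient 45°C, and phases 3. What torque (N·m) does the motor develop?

47.5 N·m

P_in = √3·V·I·cosφ = 1.732 × 400 × 9.25 × 0.774 = 4960 W
P_out = η·P_in = 0.752 × 4960 = 3730 W
n = n_s = 120×50/8 = 750 rpm (synchronous)
ω = 2π×750/60 = 78.54 rad/s
τ = P_out/ω = 3730/78.54 = 47.5 N·m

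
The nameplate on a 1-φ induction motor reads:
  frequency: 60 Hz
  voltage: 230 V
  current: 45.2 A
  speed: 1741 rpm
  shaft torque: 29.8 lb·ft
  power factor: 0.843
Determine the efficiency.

84.1 %

τ = 29.8 lb·ft × 1.356 = 40.41 N·m
ω = 2π × 1741/60 = 182.3 rad/s; P_out = τω = 40.41 × 182.3 = 7367 W
P_in = V·I·cosφ = 230 × 45.2 × 0.843 = 8764 W
η = P_out / P_in = 7367 / 8764 = 0.841 = 84.1%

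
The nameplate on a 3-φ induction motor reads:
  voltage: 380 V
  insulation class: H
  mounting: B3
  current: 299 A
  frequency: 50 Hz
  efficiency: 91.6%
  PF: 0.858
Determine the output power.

P_in = √3·V·I·cosφ = 1.732 × 380 × 299 × 0.858 = 168846 W
P_out = η·P_in = 0.916 × 168846 = 154663 W

155 kW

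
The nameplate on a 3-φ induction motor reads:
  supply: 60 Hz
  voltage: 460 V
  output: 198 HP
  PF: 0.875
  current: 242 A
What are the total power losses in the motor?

21 kW

P_in = √3·V·I·cosφ = 1.732×460×242×0.875 = 168705 W
P_out = 198×746 = 147708 W
Losses = P_in − P_out = 168705 − 147708 = 20997 W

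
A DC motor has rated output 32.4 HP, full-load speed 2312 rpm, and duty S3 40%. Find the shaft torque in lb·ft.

73.6 lb·ft

P_out = 32.4 × 746 = 24170 W
ω = 2π × 2312/60 = 242.1 rad/s
τ = P_out/ω = 24170/242.1 = 99.83 N·m
In lb·ft: 99.83/1.356 = 73.6 lb·ft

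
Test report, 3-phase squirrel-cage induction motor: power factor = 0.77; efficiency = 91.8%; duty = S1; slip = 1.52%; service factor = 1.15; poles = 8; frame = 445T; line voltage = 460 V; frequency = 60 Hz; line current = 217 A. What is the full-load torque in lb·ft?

971 lb·ft

P_in = √3·V·I·cosφ = 1.732 × 460 × 217 × 0.77 = 133124 W
P_out = η·P_in = 0.918 × 133124 = 122208 W
n_s = 120×60/8 = 900 rpm; n = 900×(1−0.0152) = 886 rpm
ω = 2π×886/60 = 92.78 rad/s
τ = P_out/ω = 122208/92.78 = 1317 N·m
In lb·ft: 1317/1.356 = 971 lb·ft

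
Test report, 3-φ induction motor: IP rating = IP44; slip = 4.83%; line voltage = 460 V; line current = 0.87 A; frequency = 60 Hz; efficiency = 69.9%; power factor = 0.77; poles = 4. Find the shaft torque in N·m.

P_in = √3·V·I·cosφ = 1.732 × 460 × 0.87 × 0.77 = 534 W
P_out = η·P_in = 0.699 × 534 = 373 W
n_s = 120×60/4 = 1800 rpm; n = 1800×(1−0.0483) = 1713 rpm
ω = 2π×1713/60 = 179.4 rad/s
τ = P_out/ω = 373/179.4 = 2.08 N·m

2.08 N·m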